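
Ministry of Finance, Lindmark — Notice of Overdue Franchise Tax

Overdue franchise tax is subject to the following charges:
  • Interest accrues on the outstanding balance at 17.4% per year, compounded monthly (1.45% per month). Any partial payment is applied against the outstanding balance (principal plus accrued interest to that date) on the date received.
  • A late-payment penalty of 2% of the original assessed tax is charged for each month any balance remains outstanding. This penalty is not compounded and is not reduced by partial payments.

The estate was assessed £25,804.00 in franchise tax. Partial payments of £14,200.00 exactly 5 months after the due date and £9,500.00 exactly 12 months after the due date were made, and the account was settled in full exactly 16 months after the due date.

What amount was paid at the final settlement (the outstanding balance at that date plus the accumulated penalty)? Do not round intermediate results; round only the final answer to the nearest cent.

£14,045.49

Balance at month 5: £25,804.0000 × (1 + 0.0145)^5 = £27,729.8353…
After £14,200.00 payment: £27,729.8353… − £14,200.00 = £13,529.8353…
Balance at month 12: £13,529.8353… × (1 + 0.0145)^7 = £14,964.3160…
After £9,500.00 payment: £14,964.3160… − £9,500.00 = £5,464.3160…
Balance at month 16: £5,464.3160… × (1 + 0.0145)^4 = £5,788.2064…
Penalty: 16 × 2% × £25,804.00 = £8,257.28
Final settlement = outstanding balance + penalty = £5,788.2064… + £8,257.28 = £14,045.49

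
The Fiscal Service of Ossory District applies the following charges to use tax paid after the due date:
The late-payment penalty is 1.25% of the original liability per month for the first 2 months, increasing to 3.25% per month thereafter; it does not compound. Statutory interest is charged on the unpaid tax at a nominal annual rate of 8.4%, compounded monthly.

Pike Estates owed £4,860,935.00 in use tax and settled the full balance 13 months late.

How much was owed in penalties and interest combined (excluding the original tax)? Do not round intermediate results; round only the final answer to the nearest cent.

Penalty, months 1–2: 2 × 1.25% × £4,860,935.00 = £121,523.38…
Penalty, months 3–13: 11 × 3.25% × £4,860,935.00 = £1,737,784.26…
Interest (8.4%/yr ÷ 12 = 0.7%/month): £4,860,935.00 × ((1 + 0.007)^13 − 1) = £461,408.8775…
Penalties + interest = £1,859,307.6375 + £461,408.8775… = £2,320,716.52

£2,320,716.52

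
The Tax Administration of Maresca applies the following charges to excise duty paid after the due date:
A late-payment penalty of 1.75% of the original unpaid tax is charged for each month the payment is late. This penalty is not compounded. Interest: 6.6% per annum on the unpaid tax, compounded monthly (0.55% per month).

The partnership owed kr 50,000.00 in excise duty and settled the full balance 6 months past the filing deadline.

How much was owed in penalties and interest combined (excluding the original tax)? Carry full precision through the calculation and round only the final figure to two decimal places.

Late-payment penalty: 6 × 1.75% × kr 50,000.00 = kr 5,250.00
Interest: kr 50,000.00 × ((1 + 0.0055)^6 − 1) = kr 50,000.00 × 0.0334571… = kr 1,672.8546…
Penalties + interest = kr 5,250.0000 + kr 1,672.8546… = kr 6,922.85

kr 6,922.85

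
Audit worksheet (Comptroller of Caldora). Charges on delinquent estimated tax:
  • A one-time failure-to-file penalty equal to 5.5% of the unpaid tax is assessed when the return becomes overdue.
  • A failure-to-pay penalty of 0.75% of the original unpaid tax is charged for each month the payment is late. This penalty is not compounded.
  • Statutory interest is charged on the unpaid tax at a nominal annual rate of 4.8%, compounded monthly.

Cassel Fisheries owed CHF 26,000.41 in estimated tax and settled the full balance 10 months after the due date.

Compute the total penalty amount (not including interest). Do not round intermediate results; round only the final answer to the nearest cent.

Failure-to-file penalty: 5.5% × CHF 26,000.41 = CHF 1,430.02…
Failure-to-pay penalty = 0.75% × CHF 26,000.41 × 10 mo = CHF 1,950.03…
Total penalty = CHF 1,430.02… + CHF 1,950.03… = CHF 3,380.05

CHF 3,380.05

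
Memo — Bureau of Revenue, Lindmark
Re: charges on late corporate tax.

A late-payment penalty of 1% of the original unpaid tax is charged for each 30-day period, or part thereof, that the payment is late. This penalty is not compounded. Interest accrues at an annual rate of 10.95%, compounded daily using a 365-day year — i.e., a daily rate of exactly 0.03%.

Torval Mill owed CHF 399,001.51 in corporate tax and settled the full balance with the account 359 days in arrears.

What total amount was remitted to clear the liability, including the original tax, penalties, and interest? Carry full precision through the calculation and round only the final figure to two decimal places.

Penalty periods: ⌈359/30⌉ = 12; penalty = 12 × 1% × CHF 399,001.51 = CHF 47,880.18…
Interest: CHF 399,001.51 × ((1 + 0.0003)^359 − 1) = CHF 399,001.51 × 0.11369559… = CHF 45,364.7132…
Total = CHF 399,001.51 + CHF 47,880.1812 + CHF 45,364.7132… = CHF 492,246.40

CHF 492,246.40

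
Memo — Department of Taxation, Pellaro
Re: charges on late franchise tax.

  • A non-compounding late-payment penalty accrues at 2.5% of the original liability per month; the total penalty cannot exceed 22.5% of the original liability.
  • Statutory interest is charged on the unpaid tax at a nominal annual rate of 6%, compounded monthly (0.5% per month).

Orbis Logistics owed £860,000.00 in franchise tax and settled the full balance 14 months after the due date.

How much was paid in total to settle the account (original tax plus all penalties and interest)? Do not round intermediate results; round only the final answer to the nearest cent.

£1,115,696.17

Penalty (uncapped): 14 × 2.5% × £860,000.00 = £301,000.00; cap = 22.5% × £860,000.00 = £193,500.00 → penalty = £193,500.00
Interest: £860,000.00 × ((1 + 0.005)^14 − 1) = £860,000.00 × 0.0723211… = £62,196.1735…
Total = £860,000.00 + £193,500.0000 + £62,196.1735… = £1,115,696.17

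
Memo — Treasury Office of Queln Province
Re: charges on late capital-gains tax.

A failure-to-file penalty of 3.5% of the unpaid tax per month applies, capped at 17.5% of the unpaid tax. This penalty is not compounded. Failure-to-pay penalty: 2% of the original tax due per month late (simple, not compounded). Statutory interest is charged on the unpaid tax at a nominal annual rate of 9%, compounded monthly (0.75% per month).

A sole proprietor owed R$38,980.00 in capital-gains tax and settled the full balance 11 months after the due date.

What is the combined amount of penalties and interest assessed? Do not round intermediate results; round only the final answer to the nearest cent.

Failure-to-file: 11 × 3.5% × R$38,980.00 = R$15,007.30, capped at 17.5% × R$38,980.00 = R$6,821.50
Failure-to-pay penalty = 2% × R$38,980.00 × 11 mo = R$8,575.60
Interest: R$38,980.00 × ((1 + 0.0075)^11 − 1) = R$38,980.00 × 0.0856644… = R$3,339.1989…
Penalties + interest = R$15,397.1000 + R$3,339.1989… = R$18,736.30

R$18,736.30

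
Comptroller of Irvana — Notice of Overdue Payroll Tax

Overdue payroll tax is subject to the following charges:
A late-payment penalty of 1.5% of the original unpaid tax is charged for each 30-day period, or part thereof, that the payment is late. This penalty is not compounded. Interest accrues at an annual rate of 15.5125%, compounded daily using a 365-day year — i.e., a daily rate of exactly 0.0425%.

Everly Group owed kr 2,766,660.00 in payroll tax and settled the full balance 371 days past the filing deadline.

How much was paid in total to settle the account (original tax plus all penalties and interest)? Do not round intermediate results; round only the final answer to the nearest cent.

Penalty periods: ⌈371/30⌉ = 13; penalty = 13 × 1.5% × kr 2,766,660.00 = kr 539,498.70
Interest: kr 2,766,660.00 × ((1 + 0.000425)^371 − 1) = kr 2,766,660.00 × 0.17074641… = kr 472,397.2656…
Total = kr 2,766,660.00 + kr 539,498.7000 + kr 472,397.2656… = kr 3,778,555.97

kr 3,778,555.97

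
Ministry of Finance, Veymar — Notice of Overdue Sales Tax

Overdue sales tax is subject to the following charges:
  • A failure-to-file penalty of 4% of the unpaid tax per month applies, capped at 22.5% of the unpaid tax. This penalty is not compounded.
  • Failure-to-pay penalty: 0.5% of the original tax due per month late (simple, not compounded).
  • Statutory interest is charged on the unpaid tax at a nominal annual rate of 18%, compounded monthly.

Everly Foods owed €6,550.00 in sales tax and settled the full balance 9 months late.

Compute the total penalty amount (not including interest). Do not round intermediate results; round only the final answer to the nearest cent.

Failure-to-file: 9 × 4% × €6,550.00 = €2,358.00, capped at 22.5% × €6,550.00 = €1,473.75
Failure-to-pay penalty: 9 × 0.5% × €6,550.00 = €294.75
Total penalty = €1,473.75 + €294.75 = €1,768.50

€1,768.50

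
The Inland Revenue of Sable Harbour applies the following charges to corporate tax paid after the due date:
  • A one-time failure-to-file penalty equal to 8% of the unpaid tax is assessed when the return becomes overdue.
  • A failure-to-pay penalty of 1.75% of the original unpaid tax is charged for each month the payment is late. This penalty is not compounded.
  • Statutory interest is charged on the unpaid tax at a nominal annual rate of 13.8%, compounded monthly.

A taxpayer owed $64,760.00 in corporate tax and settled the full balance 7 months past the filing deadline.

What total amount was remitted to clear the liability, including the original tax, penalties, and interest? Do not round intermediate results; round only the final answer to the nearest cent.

Failure-to-file penalty: 8% × $64,760.00 = $5,180.80
Failure-to-pay penalty: 7 × 1.75% × $64,760.00 = $7,933.10
Interest (13.8%/yr ÷ 12 = 1.15%/month): $64,760.00 × ((1 + 0.0115)^7 − 1) = $5,396.5218…
Total = $64,760.00 + $13,113.9000 + $5,396.5218… = $83,270.42

$83,270.42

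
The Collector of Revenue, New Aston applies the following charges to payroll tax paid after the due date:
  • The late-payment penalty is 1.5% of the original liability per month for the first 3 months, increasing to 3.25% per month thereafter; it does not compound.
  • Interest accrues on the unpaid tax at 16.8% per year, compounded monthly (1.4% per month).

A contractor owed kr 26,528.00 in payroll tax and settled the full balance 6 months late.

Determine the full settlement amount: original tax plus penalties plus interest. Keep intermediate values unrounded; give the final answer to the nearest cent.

Penalty, months 1–3: 3 × 1.5% × kr 26,528.00 = kr 1,193.76
Penalty, months 4–6: 3 × 3.25% × kr 26,528.00 = kr 2,586.48
Interest: kr 26,528.00 × ((1 + 0.014)^6 − 1) = kr 26,528.00 × 0.0869955… = kr 2,307.8155…
Total = kr 26,528.00 + kr 3,780.2400 + kr 2,307.8155… = kr 32,616.06

kr 32,616.06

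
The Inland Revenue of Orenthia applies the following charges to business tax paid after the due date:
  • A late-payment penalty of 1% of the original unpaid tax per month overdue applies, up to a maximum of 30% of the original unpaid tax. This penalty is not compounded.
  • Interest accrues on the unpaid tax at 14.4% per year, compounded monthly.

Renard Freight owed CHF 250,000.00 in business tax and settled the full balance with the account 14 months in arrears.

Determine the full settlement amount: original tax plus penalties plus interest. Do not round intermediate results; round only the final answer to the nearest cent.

Penalty: 14 × 1% × CHF 250,000.00 = CHF 35,000.00 (below the 30% cap of CHF 75,000.00)
Interest (14.4%/yr ÷ 12 = 1.2%/month): CHF 250,000.00 × ((1 + 0.012)^14 − 1) = CHF 45,438.5640…
Total = CHF 250,000.00 + CHF 35,000.0000 + CHF 45,438.5640… = CHF 330,438.56

CHF 330,438.56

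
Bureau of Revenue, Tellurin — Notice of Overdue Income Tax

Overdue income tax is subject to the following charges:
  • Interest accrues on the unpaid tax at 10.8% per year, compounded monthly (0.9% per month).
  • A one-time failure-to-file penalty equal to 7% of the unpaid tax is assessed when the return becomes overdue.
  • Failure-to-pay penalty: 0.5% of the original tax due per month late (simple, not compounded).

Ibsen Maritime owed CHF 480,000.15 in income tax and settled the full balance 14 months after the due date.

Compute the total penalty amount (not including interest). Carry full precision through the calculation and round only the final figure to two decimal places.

Failure-to-file penalty: 7% × CHF 480,000.15 = CHF 33,600.01…
Failure-to-pay penalty: 14 × 0.5% × CHF 480,000.15 = CHF 33,600.01…
Total penalty = CHF 33,600.01… + CHF 33,600.01… = CHF 67,200.02

CHF 67,200.02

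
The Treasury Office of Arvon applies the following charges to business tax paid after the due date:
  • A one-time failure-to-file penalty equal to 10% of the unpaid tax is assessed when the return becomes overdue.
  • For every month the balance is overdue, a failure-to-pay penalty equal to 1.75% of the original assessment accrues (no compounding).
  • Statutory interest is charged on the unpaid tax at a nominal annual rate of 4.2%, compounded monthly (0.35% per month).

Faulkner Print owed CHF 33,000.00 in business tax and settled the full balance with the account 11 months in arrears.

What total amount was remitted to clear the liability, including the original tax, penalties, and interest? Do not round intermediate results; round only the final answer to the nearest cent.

CHF 43,945.47

Failure-to-file penalty: 10% × CHF 33,000.00 = CHF 3,300.00
Failure-to-pay penalty = 1.75% × CHF 33,000.00 × 11 mo = CHF 6,352.50
Interest: CHF 33,000.00 × ((1 + 0.0035)^11 − 1) = CHF 33,000.00 × 0.0391809… = CHF 1,292.9688…
Total = CHF 33,000.00 + CHF 9,652.5000 + CHF 1,292.9688… = CHF 43,945.47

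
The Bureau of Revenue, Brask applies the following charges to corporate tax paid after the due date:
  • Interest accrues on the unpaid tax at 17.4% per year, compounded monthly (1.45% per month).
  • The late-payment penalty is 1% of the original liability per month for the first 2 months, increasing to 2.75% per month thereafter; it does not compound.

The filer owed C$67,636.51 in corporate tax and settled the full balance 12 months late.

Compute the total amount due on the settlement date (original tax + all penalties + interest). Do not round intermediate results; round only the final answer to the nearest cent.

Penalty, months 1–2: 2 × 1% × C$67,636.51 = C$1,352.73…
Penalty, months 3–12: 10 × 2.75% × C$67,636.51 = C$18,600.04…
Interest: C$67,636.51 × ((1 + 0.0145)^12 − 1) = C$67,636.51 × 0.1885696… = C$12,754.1893…
Total = C$67,636.51 + C$19,952.7705… + C$12,754.1893… = C$100,343.47

C$100,343.47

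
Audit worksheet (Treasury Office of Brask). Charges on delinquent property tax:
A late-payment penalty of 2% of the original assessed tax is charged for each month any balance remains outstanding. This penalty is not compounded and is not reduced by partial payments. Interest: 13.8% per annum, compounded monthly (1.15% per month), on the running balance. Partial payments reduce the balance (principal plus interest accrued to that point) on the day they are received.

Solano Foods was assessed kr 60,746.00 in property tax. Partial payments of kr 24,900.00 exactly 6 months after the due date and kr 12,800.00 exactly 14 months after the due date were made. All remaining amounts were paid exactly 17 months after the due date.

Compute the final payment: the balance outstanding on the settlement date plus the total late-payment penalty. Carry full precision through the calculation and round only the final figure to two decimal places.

kr 52,949.43

Balance at month 6: kr 60,746.0000 × (1 + 0.0115)^6 = kr 65,059.8426…
After kr 24,900.00 payment: kr 65,059.8426… − kr 24,900.00 = kr 40,159.8426…
Balance at month 14: kr 40,159.8426… × (1 + 0.0115)^8 = kr 44,006.7300…
After kr 12,800.00 payment: kr 44,006.7300… − kr 12,800.00 = kr 31,206.7300…
Balance at month 17: kr 31,206.7300… × (1 + 0.0115)^3 = kr 32,295.7910…
Penalty: 17 × 2% × kr 60,746.00 = kr 20,653.64
Final settlement = outstanding balance + penalty = kr 32,295.7910… + kr 20,653.64 = kr 52,949.43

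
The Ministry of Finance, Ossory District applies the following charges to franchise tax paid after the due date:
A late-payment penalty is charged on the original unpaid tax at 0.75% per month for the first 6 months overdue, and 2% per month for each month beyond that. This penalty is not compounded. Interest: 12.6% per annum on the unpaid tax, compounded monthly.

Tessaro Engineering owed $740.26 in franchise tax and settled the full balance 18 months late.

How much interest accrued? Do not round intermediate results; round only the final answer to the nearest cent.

Interest (12.6%/yr ÷ 12 = 1.05%/month): $740.26 × ((1 + 0.0105)^18 − 1) = $153.1237…

$153.12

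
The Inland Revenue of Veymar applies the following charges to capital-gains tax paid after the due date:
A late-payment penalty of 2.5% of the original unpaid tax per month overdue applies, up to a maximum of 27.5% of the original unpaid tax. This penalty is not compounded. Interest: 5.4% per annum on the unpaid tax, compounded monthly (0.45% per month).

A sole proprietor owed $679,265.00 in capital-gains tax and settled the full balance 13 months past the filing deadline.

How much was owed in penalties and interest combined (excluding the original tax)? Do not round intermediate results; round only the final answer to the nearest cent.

$227,625.68

Penalty (uncapped): 13 × 2.5% × $679,265.00 = $220,761.13…; cap = 27.5% × $679,265.00 = $186,797.88… → penalty = $186,797.88…
Interest: $679,265.00 × ((1 + 0.0045)^13 − 1) = $679,265.00 × 0.0601059… = $40,827.8052…
Penalties + interest = $186,797.8750 + $40,827.8052… = $227,625.68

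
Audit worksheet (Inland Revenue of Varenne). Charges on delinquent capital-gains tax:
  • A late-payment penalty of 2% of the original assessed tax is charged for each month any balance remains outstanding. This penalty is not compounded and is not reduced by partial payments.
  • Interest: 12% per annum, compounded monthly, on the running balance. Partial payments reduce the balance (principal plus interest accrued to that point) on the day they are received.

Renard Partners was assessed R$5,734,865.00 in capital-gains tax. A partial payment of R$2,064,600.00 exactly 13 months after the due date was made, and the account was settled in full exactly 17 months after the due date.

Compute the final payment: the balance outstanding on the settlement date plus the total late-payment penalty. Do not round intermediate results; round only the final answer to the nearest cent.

R$6,593,249.09

Monthly rate = 12% ÷ 12 = 1%
Balance at month 13: R$5,734,865.0000 × (1 + 0.01)^13 = R$6,526,811.3207…
After R$2,064,600.00 payment: R$6,526,811.3207… − R$2,064,600.00 = R$4,462,211.3207…
Balance at month 17: R$4,462,211.3207… × (1 + 0.01)^4 = R$4,643,394.9938…
Penalty: 17 × 2% × R$5,734,865.00 = R$1,949,854.10
Final settlement = outstanding balance + penalty = R$4,643,394.9938… + R$1,949,854.10 = R$6,593,249.09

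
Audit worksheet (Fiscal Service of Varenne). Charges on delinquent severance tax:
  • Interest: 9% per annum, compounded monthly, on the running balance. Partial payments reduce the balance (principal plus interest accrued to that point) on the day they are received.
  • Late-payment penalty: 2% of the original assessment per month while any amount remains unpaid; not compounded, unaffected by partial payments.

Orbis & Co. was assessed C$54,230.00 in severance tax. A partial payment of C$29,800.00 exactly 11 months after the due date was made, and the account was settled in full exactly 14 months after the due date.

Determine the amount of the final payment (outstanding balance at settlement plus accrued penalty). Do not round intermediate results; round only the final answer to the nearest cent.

Monthly rate = 9% ÷ 12 = 0.75%
Balance at month 11: C$54,230.0000 × (1 + 0.0075)^11 = C$58,875.5812…
After C$29,800.00 payment: C$58,875.5812… − C$29,800.00 = C$29,075.5812…
Balance at month 14: C$29,075.5812… × (1 + 0.0075)^3 = C$29,734.7005…
Penalty: 14 × 2% × C$54,230.00 = C$15,184.40
Final settlement = outstanding balance + penalty = C$29,734.7005… + C$15,184.40 = C$44,919.10

C$44,919.10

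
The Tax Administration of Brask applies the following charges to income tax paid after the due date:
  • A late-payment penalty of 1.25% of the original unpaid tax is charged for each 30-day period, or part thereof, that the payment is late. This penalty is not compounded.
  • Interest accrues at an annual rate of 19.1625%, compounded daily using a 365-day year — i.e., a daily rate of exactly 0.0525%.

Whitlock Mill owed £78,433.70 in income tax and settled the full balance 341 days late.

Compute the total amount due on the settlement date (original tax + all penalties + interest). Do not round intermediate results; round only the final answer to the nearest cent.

Penalty periods: ⌈341/30⌉ = 12; penalty = 12 × 1.25% × £78,433.70 = £11,765.06…
Interest: £78,433.70 × ((1 + 0.000525)^341 − 1) = £78,433.70 × 0.19599446… = £15,372.5706…
Total = £78,433.70 + £11,765.0550 + £15,372.5706… = £105,571.33

£105,571.33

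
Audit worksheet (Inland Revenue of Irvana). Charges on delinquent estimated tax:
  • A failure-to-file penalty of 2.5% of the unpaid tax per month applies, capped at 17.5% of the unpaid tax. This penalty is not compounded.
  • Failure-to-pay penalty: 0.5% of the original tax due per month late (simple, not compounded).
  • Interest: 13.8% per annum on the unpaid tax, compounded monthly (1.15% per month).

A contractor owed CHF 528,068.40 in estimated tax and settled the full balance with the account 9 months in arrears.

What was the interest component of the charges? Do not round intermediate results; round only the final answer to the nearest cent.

Interest: CHF 528,068.40 × ((1 + 0.0115)^9 − 1) = CHF 528,068.40 × 0.1083910… = CHF 57,237.8529…

CHF 57,237.85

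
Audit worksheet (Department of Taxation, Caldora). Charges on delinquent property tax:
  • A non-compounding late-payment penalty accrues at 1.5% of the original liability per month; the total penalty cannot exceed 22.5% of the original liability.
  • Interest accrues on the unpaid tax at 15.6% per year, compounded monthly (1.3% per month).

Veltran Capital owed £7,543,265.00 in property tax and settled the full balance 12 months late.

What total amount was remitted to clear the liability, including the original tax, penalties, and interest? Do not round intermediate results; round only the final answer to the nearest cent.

Penalty: 12 × 1.5% × £7,543,265.00 = £1,357,787.70 (below the 22.5% cap of £1,697,234.63…)
Interest: £7,543,265.00 × ((1 + 0.013)^12 − 1) = £7,543,265.00 × 0.1676518… = £1,264,641.7761…
Total = £7,543,265.00 + £1,357,787.7000 + £1,264,641.7761… = £10,165,694.48

£10,165,694.48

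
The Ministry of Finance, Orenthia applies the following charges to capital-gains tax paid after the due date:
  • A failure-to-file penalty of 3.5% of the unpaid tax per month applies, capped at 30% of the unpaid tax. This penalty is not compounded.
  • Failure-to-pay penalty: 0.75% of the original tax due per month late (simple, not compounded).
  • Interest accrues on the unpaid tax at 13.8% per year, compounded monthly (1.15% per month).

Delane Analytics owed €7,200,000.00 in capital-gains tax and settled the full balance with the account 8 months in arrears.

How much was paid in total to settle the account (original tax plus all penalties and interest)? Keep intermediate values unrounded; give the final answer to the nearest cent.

Failure-to-file: 8 × 3.5% × €7,200,000.00 = €2,016,000.00 (under the 30% cap)
Failure-to-pay penalty = 0.75% × €7,200,000.00 × 8 mo = €432,000.00
Interest: €7,200,000.00 × ((1 + 0.0115)^8 − 1) = €7,200,000.00 × 0.0957894… = €689,683.7134…
Total = €7,200,000.00 + €2,448,000.0000 + €689,683.7134… = €10,337,683.71

€10,337,683.71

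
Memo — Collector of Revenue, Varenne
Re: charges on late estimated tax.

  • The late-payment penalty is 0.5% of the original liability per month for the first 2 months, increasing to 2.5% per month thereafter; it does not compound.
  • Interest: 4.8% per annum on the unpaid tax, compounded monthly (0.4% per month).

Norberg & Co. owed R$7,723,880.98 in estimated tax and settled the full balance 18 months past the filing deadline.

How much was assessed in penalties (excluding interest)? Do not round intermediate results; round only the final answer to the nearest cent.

R$3,166,791.20

Penalty, months 1–2: 2 × 0.5% × R$7,723,880.98 = R$77,238.81…
Penalty, months 3–18: 16 × 2.5% × R$7,723,880.98 = R$3,089,552.39…
Total penalty = R$77,238.81… + R$3,089,552.39… = R$3,166,791.20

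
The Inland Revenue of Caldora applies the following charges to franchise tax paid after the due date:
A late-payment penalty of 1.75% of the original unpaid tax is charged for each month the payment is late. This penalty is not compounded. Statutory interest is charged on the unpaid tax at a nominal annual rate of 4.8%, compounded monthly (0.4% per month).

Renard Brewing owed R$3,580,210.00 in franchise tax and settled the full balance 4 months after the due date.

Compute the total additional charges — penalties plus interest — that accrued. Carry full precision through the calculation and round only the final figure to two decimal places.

R$308,242.68

Late-payment penalty: 4 × 1.75% × R$3,580,210.00 = R$250,614.70
Interest: R$3,580,210.00 × ((1 + 0.004)^4 − 1) = R$3,580,210.00 × 0.0160963… = R$57,627.9776…
Penalties + interest = R$250,614.7000 + R$57,627.9776… = R$308,242.68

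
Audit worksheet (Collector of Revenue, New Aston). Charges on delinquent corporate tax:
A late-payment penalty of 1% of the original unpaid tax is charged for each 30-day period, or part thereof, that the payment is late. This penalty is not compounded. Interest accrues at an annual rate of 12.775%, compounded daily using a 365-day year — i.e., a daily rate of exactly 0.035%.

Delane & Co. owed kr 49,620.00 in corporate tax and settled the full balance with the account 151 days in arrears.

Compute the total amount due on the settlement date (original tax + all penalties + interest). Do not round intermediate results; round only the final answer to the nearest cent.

Penalty periods: ⌈151/30⌉ = 6; penalty = 6 × 1% × kr 49,620.00 = kr 2,977.20
Interest: kr 49,620.00 × ((1 + 0.00035)^151 − 1) = kr 49,620.00 × 0.05426174… = kr 2,692.4677…
Total = kr 49,620.00 + kr 2,977.2000 + kr 2,692.4677… = kr 55,289.67

kr 55,289.67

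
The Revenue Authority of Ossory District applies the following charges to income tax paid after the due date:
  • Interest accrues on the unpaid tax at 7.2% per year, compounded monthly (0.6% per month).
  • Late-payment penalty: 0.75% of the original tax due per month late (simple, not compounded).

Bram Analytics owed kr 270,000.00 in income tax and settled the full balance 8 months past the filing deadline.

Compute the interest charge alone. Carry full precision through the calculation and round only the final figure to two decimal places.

Interest: kr 270,000.00 × ((1 + 0.006)^8 − 1) = kr 270,000.00 × 0.0490202… = kr 13,235.4505…

kr 13,235.45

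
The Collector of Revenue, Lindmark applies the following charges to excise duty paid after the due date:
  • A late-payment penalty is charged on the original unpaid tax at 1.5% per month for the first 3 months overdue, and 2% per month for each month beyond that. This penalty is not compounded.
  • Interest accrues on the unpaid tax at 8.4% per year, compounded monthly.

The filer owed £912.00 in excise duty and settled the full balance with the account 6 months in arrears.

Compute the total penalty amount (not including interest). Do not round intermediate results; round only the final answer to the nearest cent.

£95.76

Penalty, months 1–3: 3 × 1.5% × £912.00 = £41.04
Penalty, months 4–6: 3 × 2% × £912.00 = £54.72
Total penalty = £41.04 + £54.72 = £95.76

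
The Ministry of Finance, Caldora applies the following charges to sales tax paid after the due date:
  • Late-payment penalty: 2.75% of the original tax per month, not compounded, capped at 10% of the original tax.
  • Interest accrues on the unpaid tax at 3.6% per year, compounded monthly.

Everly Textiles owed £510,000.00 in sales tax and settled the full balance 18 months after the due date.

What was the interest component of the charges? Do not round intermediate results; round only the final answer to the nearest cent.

Interest (3.6%/yr ÷ 12 = 0.3%/month): £510,000.00 × ((1 + 0.003)^18 − 1) = £28,253.6338…

£28,253.63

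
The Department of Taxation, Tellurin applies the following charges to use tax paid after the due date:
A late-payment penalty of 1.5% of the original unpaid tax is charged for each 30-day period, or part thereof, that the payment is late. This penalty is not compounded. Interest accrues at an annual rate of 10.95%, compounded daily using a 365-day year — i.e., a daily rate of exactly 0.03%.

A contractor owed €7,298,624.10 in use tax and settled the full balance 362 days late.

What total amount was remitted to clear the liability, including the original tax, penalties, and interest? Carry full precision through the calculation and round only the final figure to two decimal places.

Penalty periods: ⌈362/30⌉ = 13; penalty = 13 × 1.5% × €7,298,624.10 = €1,423,231.70…
Interest: €7,298,624.10 × ((1 + 0.0003)^362 − 1) = €7,298,624.10 × 0.11469822… = €837,139.1902…
Total = €7,298,624.10 + €1,423,231.6995 + €837,139.1902… = €9,558,994.99

€9,558,994.99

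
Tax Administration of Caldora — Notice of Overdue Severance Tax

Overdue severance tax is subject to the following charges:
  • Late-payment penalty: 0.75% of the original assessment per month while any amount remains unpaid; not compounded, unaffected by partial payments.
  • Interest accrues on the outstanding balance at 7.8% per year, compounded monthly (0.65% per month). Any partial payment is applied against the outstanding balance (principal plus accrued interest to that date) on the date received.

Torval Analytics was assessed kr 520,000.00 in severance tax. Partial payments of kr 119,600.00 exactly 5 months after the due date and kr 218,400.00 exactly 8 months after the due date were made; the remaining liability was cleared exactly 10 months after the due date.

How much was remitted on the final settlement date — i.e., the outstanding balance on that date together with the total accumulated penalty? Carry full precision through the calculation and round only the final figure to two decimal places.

Balance at month 5: kr 520,000.0000 × (1 + 0.0065)^5 = kr 537,121.1327…
After kr 119,600.00 payment: kr 537,121.1327… − kr 119,600.00 = kr 417,521.1327…
Balance at month 8: kr 417,521.1327… × (1 + 0.0065)^3 = kr 425,715.8303…
After kr 218,400.00 payment: kr 425,715.8303… − kr 218,400.00 = kr 207,315.8303…
Balance at month 10: kr 207,315.8303… × (1 + 0.0065)^2 = kr 210,019.6951…
Penalty: 10 × 0.75% × kr 520,000.00 = kr 39,000.00
Final settlement = outstanding balance + penalty = kr 210,019.6951… + kr 39,000.00 = kr 249,019.70

kr 249,019.70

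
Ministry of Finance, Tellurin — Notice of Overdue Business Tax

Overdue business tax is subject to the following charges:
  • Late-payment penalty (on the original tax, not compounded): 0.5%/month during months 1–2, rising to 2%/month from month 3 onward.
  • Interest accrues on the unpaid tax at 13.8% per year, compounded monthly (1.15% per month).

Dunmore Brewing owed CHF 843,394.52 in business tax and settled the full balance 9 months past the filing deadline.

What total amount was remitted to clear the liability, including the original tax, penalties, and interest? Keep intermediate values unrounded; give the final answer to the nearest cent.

CHF 1,061,320.06

Penalty, months 1–2: 2 × 0.5% × CHF 843,394.52 = CHF 8,433.95…
Penalty, months 3–9: 7 × 2% × CHF 843,394.52 = CHF 118,075.23…
Interest: CHF 843,394.52 × ((1 + 0.0115)^9 − 1) = CHF 843,394.52 × 0.1083910… = CHF 91,416.3609…
Total = CHF 843,394.52 + CHF 126,509.1780 + CHF 91,416.3609… = CHF 1,061,320.06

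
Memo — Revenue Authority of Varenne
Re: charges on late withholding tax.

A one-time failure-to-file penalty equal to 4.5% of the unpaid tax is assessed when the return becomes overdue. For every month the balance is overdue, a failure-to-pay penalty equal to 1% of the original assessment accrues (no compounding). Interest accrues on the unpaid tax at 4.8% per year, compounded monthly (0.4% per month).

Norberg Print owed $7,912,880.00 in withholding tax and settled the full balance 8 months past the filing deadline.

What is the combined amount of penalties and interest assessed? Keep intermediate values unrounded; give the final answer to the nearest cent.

Failure-to-file penalty: 4.5% × $7,912,880.00 = $356,079.60
Failure-to-pay penalty: 8 × 1% × $7,912,880.00 = $633,030.40
Interest: $7,912,880.00 × ((1 + 0.004)^8 − 1) = $7,912,880.00 × 0.0324516… = $256,785.6323…
Penalties + interest = $989,110.0000 + $256,785.6323… = $1,245,895.63

$1,245,895.63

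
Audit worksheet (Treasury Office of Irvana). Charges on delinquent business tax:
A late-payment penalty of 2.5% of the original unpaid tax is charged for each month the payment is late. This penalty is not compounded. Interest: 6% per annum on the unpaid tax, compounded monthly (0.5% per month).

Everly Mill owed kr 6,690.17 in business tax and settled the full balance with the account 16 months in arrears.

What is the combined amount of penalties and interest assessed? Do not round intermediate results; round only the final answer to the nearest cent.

kr 3,231.83

Late-payment penalty = 2.5% × kr 6,690.17 × 16 mo = kr 2,676.07…
Interest: kr 6,690.17 × ((1 + 0.005)^16 − 1) = kr 6,690.17 × 0.0830712… = kr 555.7601…
Penalties + interest = kr 2,676.0680 + kr 555.7601… = kr 3,231.83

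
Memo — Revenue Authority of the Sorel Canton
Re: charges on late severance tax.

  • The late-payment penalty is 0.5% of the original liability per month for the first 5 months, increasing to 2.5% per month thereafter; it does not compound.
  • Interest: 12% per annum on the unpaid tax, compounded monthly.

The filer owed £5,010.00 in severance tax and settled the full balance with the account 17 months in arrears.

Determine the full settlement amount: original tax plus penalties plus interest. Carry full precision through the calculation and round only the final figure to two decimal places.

Penalty, months 1–5: 5 × 0.5% × £5,010.00 = £125.25
Penalty, months 6–17: 12 × 2.5% × £5,010.00 = £1,503.00
Interest (12%/yr ÷ 12 = 1%/month): £5,010.00 × ((1 + 0.01)^17 − 1) = £923.3652…
Total = £5,010.00 + £1,628.2500 + £923.3652… = £7,561.62

£7,561.62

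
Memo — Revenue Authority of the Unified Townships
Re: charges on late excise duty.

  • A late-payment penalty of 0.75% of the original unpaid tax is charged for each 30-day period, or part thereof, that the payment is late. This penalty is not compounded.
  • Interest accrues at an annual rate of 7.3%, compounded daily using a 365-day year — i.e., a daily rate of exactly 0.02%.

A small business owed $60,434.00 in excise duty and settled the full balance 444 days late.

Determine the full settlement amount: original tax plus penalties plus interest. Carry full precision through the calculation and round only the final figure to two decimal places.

$72,844.26

Penalty periods: ⌈444/30⌉ = 15; penalty = 15 × 0.75% × $60,434.00 = $6,798.83…
Interest: $60,434.00 × ((1 + 0.0002)^444 − 1) = $60,434.00 × 0.09285236… = $5,611.4395…
Total = $60,434.00 + $6,798.8250 + $5,611.4395… = $72,844.26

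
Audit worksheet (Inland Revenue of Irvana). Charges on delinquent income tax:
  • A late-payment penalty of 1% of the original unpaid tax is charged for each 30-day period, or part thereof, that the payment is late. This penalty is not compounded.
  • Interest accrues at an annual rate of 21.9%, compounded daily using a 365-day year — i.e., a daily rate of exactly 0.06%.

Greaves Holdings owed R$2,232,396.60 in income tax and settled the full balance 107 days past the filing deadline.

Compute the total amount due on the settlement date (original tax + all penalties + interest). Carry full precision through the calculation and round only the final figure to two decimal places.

Penalty periods: ⌈107/30⌉ = 4; penalty = 4 × 1% × R$2,232,396.60 = R$89,295.86…
Interest: R$2,232,396.60 × ((1 + 0.0006)^107 − 1) = R$2,232,396.60 × 0.06628511… = R$147,974.6540…
Total = R$2,232,396.60 + R$89,295.8640 + R$147,974.6540… = R$2,469,667.12

R$2,469,667.12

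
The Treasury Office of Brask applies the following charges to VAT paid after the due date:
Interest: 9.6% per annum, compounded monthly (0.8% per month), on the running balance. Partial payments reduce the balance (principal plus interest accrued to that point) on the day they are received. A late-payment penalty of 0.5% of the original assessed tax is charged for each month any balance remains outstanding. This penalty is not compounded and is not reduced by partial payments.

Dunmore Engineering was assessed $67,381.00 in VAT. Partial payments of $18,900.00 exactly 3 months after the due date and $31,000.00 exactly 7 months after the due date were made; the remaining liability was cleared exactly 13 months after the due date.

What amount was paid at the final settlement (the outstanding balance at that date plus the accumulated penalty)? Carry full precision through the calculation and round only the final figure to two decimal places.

Balance at month 3: $67,381.0000 × (1 + 0.008)^3 = $69,011.1157…
After $18,900.00 payment: $69,011.1157… − $18,900.00 = $50,111.1157…
Balance at month 7: $50,111.1157… × (1 + 0.008)^4 = $51,734.0169…
After $31,000.00 payment: $51,734.0169… − $31,000.00 = $20,734.0169…
Balance at month 13: $20,734.0169… × (1 + 0.008)^6 = $21,749.3679…
Penalty: 13 × 0.5% × $67,381.00 = $4,379.77…
Final settlement = outstanding balance + penalty = $21,749.3679… + $4,379.77… = $26,129.13

$26,129.13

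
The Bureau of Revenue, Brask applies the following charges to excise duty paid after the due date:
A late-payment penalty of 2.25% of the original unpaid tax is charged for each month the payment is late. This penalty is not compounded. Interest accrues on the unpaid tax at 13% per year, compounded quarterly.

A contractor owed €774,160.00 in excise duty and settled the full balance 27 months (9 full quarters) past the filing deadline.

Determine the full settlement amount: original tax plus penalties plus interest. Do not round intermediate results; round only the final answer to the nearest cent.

€1,502,686.21

Late-payment penalty = 2.25% × €774,160.00 × 27 mo = €470,302.20
Interest (13%/yr ÷ 4 = 3.25%/quarter): €774,160.00 × ((1 + 0.0325)^9 − 1) = €258,224.0138…
Total = €774,160.00 + €470,302.2000 + €258,224.0138… = €1,502,686.21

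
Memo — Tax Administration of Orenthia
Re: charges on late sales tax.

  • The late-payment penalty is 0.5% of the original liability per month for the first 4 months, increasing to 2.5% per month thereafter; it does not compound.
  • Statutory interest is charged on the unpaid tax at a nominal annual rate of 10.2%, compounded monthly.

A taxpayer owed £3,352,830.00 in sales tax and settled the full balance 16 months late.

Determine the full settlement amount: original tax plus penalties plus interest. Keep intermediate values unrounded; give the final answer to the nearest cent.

£4,911,975.10

Penalty, months 1–4: 4 × 0.5% × £3,352,830.00 = £67,056.60
Penalty, months 5–16: 12 × 2.5% × £3,352,830.00 = £1,005,849.00
Interest (10.2%/yr ÷ 12 = 0.85%/month): £3,352,830.00 × ((1 + 0.0085)^16 − 1) = £486,239.5015…
Total = £3,352,830.00 + £1,072,905.6000 + £486,239.5015… = £4,911,975.10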